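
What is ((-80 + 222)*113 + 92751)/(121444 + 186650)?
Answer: 108797/308094 ≈ 0.35313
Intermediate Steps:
((-80 + 222)*113 + 92751)/(121444 + 186650) = (142*113 + 92751)/308094 = (16046 + 92751)*(1/308094) = 108797*(1/308094) = 108797/308094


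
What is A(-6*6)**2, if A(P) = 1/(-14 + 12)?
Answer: 1/4 ≈ 0.25000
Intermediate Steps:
A(P) = -1/2 (A(P) = 1/(-2) = -1/2)
A(-6*6)**2 = (-1/2)**2 = 1/4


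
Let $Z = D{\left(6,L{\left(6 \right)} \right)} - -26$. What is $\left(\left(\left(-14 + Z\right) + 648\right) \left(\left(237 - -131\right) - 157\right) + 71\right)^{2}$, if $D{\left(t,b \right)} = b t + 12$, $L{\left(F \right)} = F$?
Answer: $22337992681$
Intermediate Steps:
$D{\left(t,b \right)} = 12 + b t$
$Z = 74$ ($Z = \left(12 + 6 \cdot 6\right) - -26 = \left(12 + 36\right) + 26 = 48 + 26 = 74$)
$\left(\left(\left(-14 + Z\right) + 648\right) \left(\left(237 - -131\right) - 157\right) + 71\right)^{2} = \left(\left(\left(-14 + 74\right) + 648\right) \left(\left(237 - -131\right) - 157\right) + 71\right)^{2} = \left(\left(60 + 648\right) \left(\left(237 + 131\right) - 157\right) + 71\right)^{2} = \left(708 \left(368 - 157\right) + 71\right)^{2} = \left(708 \cdot 211 + 71\right)^{2} = \left(149388 + 71\right)^{2} = 149459^{2} = 22337992681$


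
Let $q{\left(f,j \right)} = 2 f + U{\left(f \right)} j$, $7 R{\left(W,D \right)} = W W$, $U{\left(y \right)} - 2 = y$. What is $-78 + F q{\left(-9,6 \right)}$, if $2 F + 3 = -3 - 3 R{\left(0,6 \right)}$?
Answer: $102$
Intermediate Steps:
$U{\left(y \right)} = 2 + y$
$R{\left(W,D \right)} = \frac{W^{2}}{7}$ ($R{\left(W,D \right)} = \frac{W W}{7} = \frac{W^{2}}{7}$)
$q{\left(f,j \right)} = 2 f + j \left(2 + f\right)$ ($q{\left(f,j \right)} = 2 f + \left(2 + f\right) j = 2 f + j \left(2 + f\right)$)
$F = -3$ ($F = - \frac{3}{2} + \frac{-3 - 3 \frac{0^{2}}{7}}{2} = - \frac{3}{2} + \frac{-3 - 3 \cdot \frac{1}{7} \cdot 0}{2} = - \frac{3}{2} + \frac{-3 - 0}{2} = - \frac{3}{2} + \frac{-3 + 0}{2} = - \frac{3}{2} + \frac{1}{2} \left(-3\right) = - \frac{3}{2} - \frac{3}{2} = -3$)
$-78 + F q{\left(-9,6 \right)} = -78 - 3 \left(2 \left(-9\right) + 6 \left(2 - 9\right)\right) = -78 - 3 \left(-18 + 6 \left(-7\right)\right) = -78 - 3 \left(-18 - 42\right) = -78 - -180 = -78 + 180 = 102$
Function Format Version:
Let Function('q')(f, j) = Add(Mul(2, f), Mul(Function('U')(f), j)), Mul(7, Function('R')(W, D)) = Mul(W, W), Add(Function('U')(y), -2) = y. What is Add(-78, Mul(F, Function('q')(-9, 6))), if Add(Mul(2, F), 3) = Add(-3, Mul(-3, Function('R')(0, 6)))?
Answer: 102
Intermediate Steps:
Function('U')(y) = Add(2, y)
Function('R')(W, D) = Mul(Rational(1, 7), Pow(W, 2)) (Function('R')(W, D) = Mul(Rational(1, 7), Mul(W, W)) = Mul(Rational(1, 7), Pow(W, 2)))
Function('q')(f, j) = Add(Mul(2, f), Mul(j, Add(2, f))) (Function('q')(f, j) = Add(Mul(2, f), Mul(Add(2, f), j)) = Add(Mul(2, f), Mul(j, Add(2, f))))
F = -3 (F = Add(Rational(-3, 2), Mul(Rational(1, 2), Add(-3, Mul(-3, Mul(Rational(1, 7), Pow(0, 2)))))) = Add(Rational(-3, 2), Mul(Rational(1, 2), Add(-3, Mul(-3, Mul(Rational(1, 7), 0))))) = Add(Rational(-3, 2), Mul(Rational(1, 2), Add(-3, Mul(-3, 0)))) = Add(Rational(-3, 2), Mul(Rational(1, 2), Add(-3, 0))) = Add(Rational(-3, 2), Mul(Rational(1, 2), -3)) = Add(Rational(-3, 2), Rational(-3, 2)) = -3)
Add(-78, Mul(F, Function('q')(-9, 6))) = Add(-78, Mul(-3, Add(Mul(2, -9), Mul(6, Add(2, -9))))) = Add(-78, Mul(-3, Add(-18, Mul(6, -7)))) = Add(-78, Mul(-3, Add(-18, -42))) = Add(-78, Mul(-3, -60)) = Add(-78, 180) = 102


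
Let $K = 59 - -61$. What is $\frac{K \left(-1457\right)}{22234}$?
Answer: $- \frac{87420}{11117} \approx -7.8636$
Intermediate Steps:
$K = 120$ ($K = 59 + 61 = 120$)
$\frac{K \left(-1457\right)}{22234} = \frac{120 \left(-1457\right)}{22234} = \left(-174840\right) \frac{1}{22234} = - \frac{87420}{11117}$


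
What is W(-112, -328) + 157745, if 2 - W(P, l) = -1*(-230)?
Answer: 157517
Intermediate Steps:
W(P, l) = -228 (W(P, l) = 2 - (-1)*(-230) = 2 - 1*230 = 2 - 230 = -228)
W(-112, -328) + 157745 = -228 + 157745 = 157517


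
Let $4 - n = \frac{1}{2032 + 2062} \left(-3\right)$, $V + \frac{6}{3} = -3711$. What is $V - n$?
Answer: $- \frac{15217401}{4094} \approx -3717.0$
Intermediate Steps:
$V = -3713$ ($V = -2 - 3711 = -3713$)
$n = \frac{16379}{4094}$ ($n = 4 - \frac{1}{2032 + 2062} \left(-3\right) = 4 - \frac{1}{4094} \left(-3\right) = 4 - - \frac{3}{4094} = 4 + \frac{3}{4094} = \frac{16379}{4094} \approx 4.0007$)
$V - n = -3713 - \frac{16379}{4094} = - \frac{15217401}{4094}$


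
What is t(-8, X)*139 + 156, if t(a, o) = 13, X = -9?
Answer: 1963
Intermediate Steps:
t(-8, X)*139 + 156 = 13*139 + 156 = 1807 + 156 = 1963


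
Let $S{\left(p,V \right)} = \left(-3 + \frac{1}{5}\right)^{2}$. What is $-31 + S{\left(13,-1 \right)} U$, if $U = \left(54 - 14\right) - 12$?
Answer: $\frac{4713}{25} \approx 188.52$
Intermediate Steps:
$U = 28$ ($U = 40 - 12 = 28$)
$S{\left(p,V \right)} = \frac{196}{25}$ ($S{\left(p,V \right)} = \left(-3 + \frac{1}{5}\right)^{2} = \left(- \frac{14}{5}\right)^{2} = \frac{196}{25}$)
$-31 + S{\left(13,-1 \right)} U = -31 + \frac{196}{25} \cdot 28 = -31 + \frac{5488}{25} = \frac{4713}{25}$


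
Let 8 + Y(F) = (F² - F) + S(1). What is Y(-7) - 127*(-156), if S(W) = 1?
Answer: 19861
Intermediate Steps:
Y(F) = -7 + F² - F (Y(F) = -8 + ((F² - F) + 1) = -8 + (1 + F² - F) = -7 + F² - F)
Y(-7) - 127*(-156) = (-7 + (-7)² - 1*(-7)) - 127*(-156) = (-7 + 49 + 7) + 19812 = 49 + 19812 = 19861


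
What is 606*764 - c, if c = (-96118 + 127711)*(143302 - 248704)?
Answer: 3330428370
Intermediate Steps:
c = -3329965386 (c = 31593*(-105402) = -3329965386)
606*764 - c = 606*764 - 1*(-3329965386) = 462984 + 3329965386 = 3330428370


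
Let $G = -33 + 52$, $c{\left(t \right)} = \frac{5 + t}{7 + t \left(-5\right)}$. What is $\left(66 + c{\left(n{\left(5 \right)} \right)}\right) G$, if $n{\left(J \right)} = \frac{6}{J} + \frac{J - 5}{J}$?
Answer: $\frac{6859}{5} \approx 1371.8$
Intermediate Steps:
$n{\left(J \right)} = \frac{6}{J} + \frac{-5 + J}{J}$
$c{\left(t \right)} = \frac{5 + t}{7 - 5 t}$
$G = 19$
$\left(66 + c{\left(n{\left(5 \right)} \right)}\right) G = \left(66 + \frac{-5 - \frac{1 + 5}{5}}{-7 + 5 \frac{1 + 5}{5}}\right) 19 = \left(66 + \frac{-5 - \frac{1}{5} \cdot 6}{-7 + 5 \cdot \frac{1}{5} \cdot 6}\right) 19 = \left(66 + \frac{-5 - \frac{6}{5}}{-7 + 5 \cdot \frac{6}{5}}\right) 19 = \left(66 + \frac{-5 - \frac{6}{5}}{-7 + 6}\right) 19 = \left(66 + \frac{1}{-1} \left(- \frac{31}{5}\right)\right) 19 = \left(66 - - \frac{31}{5}\right) 19 = \left(66 + \frac{31}{5}\right) 19 = \frac{361}{5} \cdot 19 = \frac{6859}{5}$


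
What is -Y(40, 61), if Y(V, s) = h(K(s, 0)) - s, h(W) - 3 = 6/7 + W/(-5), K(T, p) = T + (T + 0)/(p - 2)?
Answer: 4427/70 ≈ 63.243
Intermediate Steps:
K(T, p) = T + T/(-2 + p)
h(W) = 27/7 - W/5 (h(W) = 3 + (6/7 + W/(-5)) = 3 + (6*(⅐) + W*(-⅕)) = 3 + (6/7 - W/5) = 27/7 - W/5)
Y(V, s) = 27/7 - 11*s/10 (Y(V, s) = (27/7 - s*(-1 + 0)/(5*(-2 + 0))) - s = (27/7 - s*(-1)/(5*(-2))) - s = (27/7 - s*(-1)*(-1)/(5*2)) - s = (27/7 - s/10) - s = 27/7 - 11*s/10)
-Y(40, 61) = -(27/7 - 11/10*61) = -(27/7 - 671/10) = -1*(-4427/70) = 4427/70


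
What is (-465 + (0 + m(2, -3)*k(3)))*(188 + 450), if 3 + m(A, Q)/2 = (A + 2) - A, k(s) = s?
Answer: -300498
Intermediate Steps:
m(A, Q) = -2 (m(A, Q) = -6 + 2*((A + 2) - A) = -6 + 2*((2 + A) - A) = -6 + 2*2 = -6 + 4 = -2)
(-465 + (0 + m(2, -3)*k(3)))*(188 + 450) = (-465 + (0 - 2*3))*(188 + 450) = (-465 + (0 - 6))*638 = (-465 - 6)*638 = -471*638 = -300498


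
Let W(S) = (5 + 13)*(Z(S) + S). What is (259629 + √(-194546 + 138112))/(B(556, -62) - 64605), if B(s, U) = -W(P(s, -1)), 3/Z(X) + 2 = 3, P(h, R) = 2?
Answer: -86543/21565 - I*√56434/64695 ≈ -4.0131 - 0.003672*I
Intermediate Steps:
Z(X) = 3 (Z(X) = 3/(-2 + 3) = 3/1 = 3*1 = 3)
W(S) = 54 + 18*S (W(S) = (5 + 13)*(3 + S) = 18*(3 + S) = 54 + 18*S)
B(s, U) = -90 (B(s, U) = -(54 + 18*2) = -(54 + 36) = -1*90 = -90)
(259629 + √(-194546 + 138112))/(B(556, -62) - 64605) = (259629 + √(-194546 + 138112))/(-90 - 64605) = (259629 + √(-56434))/(-64695) = (259629 + I*√56434)*(-1/64695) = -86543/21565 - I*√56434/64695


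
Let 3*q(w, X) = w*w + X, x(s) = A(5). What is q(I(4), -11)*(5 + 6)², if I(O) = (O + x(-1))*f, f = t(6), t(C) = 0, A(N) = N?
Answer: -1331/3 ≈ -443.67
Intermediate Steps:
x(s) = 5
f = 0
I(O) = 0 (I(O) = (O + 5)*0 = (5 + O)*0 = 0)
q(w, X) = X/3 + w²/3 (q(w, X) = (w*w + X)/3 = (w² + X)/3 = (X + w²)/3 = X/3 + w²/3)
q(I(4), -11)*(5 + 6)² = ((⅓)*(-11) + (⅓)*0²)*(5 + 6)² = (-11/3 + (⅓)*0)*11² = (-11/3 + 0)*121 = -11/3*121 = -1331/3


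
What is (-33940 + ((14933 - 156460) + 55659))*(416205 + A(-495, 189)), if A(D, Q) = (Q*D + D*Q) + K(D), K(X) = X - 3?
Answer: -27387749376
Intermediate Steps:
K(X) = -3 + X
A(D, Q) = -3 + D + 2*D*Q (A(D, Q) = (Q*D + D*Q) + (-3 + D) = (D*Q + D*Q) + (-3 + D) = 2*D*Q + (-3 + D) = -3 + D + 2*D*Q)
(-33940 + ((14933 - 156460) + 55659))*(416205 + A(-495, 189)) = (-33940 + ((14933 - 156460) + 55659))*(416205 + (-3 - 495 + 2*(-495)*189)) = (-33940 + (-141527 + 55659))*(416205 + (-3 - 495 - 187110)) = (-33940 - 85868)*(416205 - 187608) = -119808*228597 = -27387749376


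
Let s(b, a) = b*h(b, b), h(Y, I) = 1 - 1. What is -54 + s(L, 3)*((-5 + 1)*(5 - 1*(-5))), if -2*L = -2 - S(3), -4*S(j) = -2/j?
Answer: -54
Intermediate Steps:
h(Y, I) = 0
S(j) = 1/(2*j) (S(j) = -(-1)/(2*j) = 1/(2*j))
L = 13/12 (L = -(-2 - 1/(2*3))/2 = -(-2 - 1*⅙)/2 = -(-2 - ⅙)/2 = -½*(-13/6) = 13/12 ≈ 1.0833)
s(b, a) = 0 (s(b, a) = b*0 = 0)
-54 + s(L, 3)*((-5 + 1)*(5 - 1*(-5))) = -54 + 0*((-5 + 1)*(5 - 1*(-5))) = -54 + 0*(-4*(5 + 5)) = -54 + 0*(-4*10) = -54 + 0*(-40) = -54 + 0 = -54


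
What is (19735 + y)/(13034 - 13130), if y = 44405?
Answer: -5345/8 ≈ -668.13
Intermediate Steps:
(19735 + y)/(13034 - 13130) = (19735 + 44405)/(13034 - 13130) = 64140/(-96) = 64140*(-1/96) = -5345/8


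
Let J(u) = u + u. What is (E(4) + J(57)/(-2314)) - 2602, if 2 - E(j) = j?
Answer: -3012885/1157 ≈ -2604.1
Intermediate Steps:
J(u) = 2*u
E(j) = 2 - j
(E(4) + J(57)/(-2314)) - 2602 = ((2 - 1*4) + (2*57)/(-2314)) - 2602 = ((2 - 4) + 114*(-1/2314)) - 2602 = (-2 - 57/1157) - 2602 = -2371/1157 - 2602 = -3012885/1157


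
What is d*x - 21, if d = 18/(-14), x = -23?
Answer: 60/7 ≈ 8.5714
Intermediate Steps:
d = -9/7 (d = 18*(-1/14) = -9/7 ≈ -1.2857)
d*x - 21 = -9/7*(-23) - 21 = 207/7 - 21 = 60/7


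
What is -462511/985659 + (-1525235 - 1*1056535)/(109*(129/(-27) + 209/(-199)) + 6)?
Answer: 2278558376999587/555416875182 ≈ 4102.4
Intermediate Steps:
-462511/985659 + (-1525235 - 1*1056535)/(109*(129/(-27) + 209/(-199)) + 6) = -462511*1/985659 + (-1525235 - 1056535)/(109*(129*(-1/27) + 209*(-1/199)) + 6) = -462511/985659 - 2581770/(109*(-43/9 - 209/199) + 6) = -462511/985659 - 2581770/(109*(-10438/1791) + 6) = -462511/985659 - 2581770/(-1137742/1791 + 6) = -462511/985659 - 2581770/(-1126996/1791) = -462511/985659 - 2581770*(-1791/1126996) = -462511/985659 + 2311975035/563498 = 2278558376999587/555416875182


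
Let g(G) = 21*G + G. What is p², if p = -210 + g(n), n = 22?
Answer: 75076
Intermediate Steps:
g(G) = 22*G
p = 274 (p = -210 + 22*22 = -210 + 484 = 274)
p² = 274² = 75076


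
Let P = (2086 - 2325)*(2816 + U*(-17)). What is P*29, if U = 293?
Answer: 15005615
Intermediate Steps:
P = 517435 (P = (2086 - 2325)*(2816 + 293*(-17)) = -239*(2816 - 4981) = -239*(-2165) = 517435)
P*29 = 517435*29 = 15005615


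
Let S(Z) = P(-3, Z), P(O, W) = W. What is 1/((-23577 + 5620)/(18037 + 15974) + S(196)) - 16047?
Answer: -106683615342/6648199 ≈ -16047.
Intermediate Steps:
S(Z) = Z
1/((-23577 + 5620)/(18037 + 15974) + S(196)) - 16047 = 1/((-23577 + 5620)/(18037 + 15974) + 196) - 16047 = 1/(-17957/34011 + 196) - 16047 = 1/(6648199/34011) - 16047 = 34011/6648199 - 16047 = -106683615342/6648199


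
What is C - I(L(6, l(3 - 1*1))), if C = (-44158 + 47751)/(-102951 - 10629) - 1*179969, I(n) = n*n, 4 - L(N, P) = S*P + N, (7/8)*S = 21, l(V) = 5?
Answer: -22131407333/113580 ≈ -1.9485e+5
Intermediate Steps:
S = 24 (S = (8/7)*21 = 24)
L(N, P) = 4 - N - 24*P (L(N, P) = 4 - (24*P + N) = 4 - (N + 24*P) = 4 + (-N - 24*P) = 4 - N - 24*P)
I(n) = n²
C = -20440882613/113580 (C = 3593/(-113580) - 179969 = 3593*(-1/113580) - 179969 = -3593/113580 - 179969 = -20440882613/113580 ≈ -1.7997e+5)
C - I(L(6, l(3 - 1*1))) = -20440882613/113580 - (4 - 1*6 - 24*5)² = -20440882613/113580 - (4 - 6 - 120)² = -20440882613/113580 - 1*(-122)² = -20440882613/113580 - 1*14884 = -20440882613/113580 - 14884 = -22131407333/113580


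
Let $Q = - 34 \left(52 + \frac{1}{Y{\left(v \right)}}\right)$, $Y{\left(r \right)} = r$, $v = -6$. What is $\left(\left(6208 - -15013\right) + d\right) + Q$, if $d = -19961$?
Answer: $- \frac{1507}{3} \approx -502.33$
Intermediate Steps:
$Q = - \frac{5287}{3}$ ($Q = - 34 \left(52 + \frac{1}{-6}\right) = - 34 \left(52 - \frac{1}{6}\right) = \left(-34\right) \frac{311}{6} = - \frac{5287}{3} \approx -1762.3$)
$\left(\left(6208 - -15013\right) + d\right) + Q = \left(\left(6208 - -15013\right) - 19961\right) - \frac{5287}{3} = \left(\left(6208 + 15013\right) - 19961\right) - \frac{5287}{3} = \left(21221 - 19961\right) - \frac{5287}{3} = 1260 - \frac{5287}{3} = - \frac{1507}{3}$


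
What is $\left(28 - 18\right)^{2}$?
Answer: $100$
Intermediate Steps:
$\left(28 - 18\right)^{2} = 10^{2} = 100$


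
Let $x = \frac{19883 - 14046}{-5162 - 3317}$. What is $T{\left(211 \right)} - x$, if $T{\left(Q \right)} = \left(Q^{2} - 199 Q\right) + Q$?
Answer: $\frac{23263734}{8479} \approx 2743.7$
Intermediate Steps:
$x = - \frac{5837}{8479}$ ($x = \frac{5837}{-8479} = 5837 \left(- \frac{1}{8479}\right) = - \frac{5837}{8479} \approx -0.68841$)
$T{\left(Q \right)} = Q^{2} - 198 Q$
$T{\left(211 \right)} - x = 211 \left(-198 + 211\right) - - \frac{5837}{8479} = 211 \cdot 13 + \frac{5837}{8479} = 2743 + \frac{5837}{8479} = \frac{23263734}{8479}$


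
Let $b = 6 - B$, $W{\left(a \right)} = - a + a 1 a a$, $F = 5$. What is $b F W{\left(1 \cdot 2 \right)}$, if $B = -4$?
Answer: $300$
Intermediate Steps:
$W{\left(a \right)} = a^{3} - a$ ($W{\left(a \right)} = - a + a a a = - a + a^{2} a = - a + a^{3} = a^{3} - a$)
$b = 10$ ($b = 6 - -4 = 6 + 4 = 10$)
$b F W{\left(1 \cdot 2 \right)} = 10 \cdot 5 \left(\left(1 \cdot 2\right)^{3} - 1 \cdot 2\right) = 50 \left(2^{3} - 2\right) = 50 \left(8 - 2\right) = 50 \cdot 6 = 300$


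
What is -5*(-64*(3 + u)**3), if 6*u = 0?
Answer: 8640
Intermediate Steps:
u = 0 (u = (1/6)*0 = 0)
-5*(-64*(3 + u)**3) = -5*(-64*(3 + 0)**3) = -5*(3*(-4))**3 = -5*(-12)**3 = -5*(-1728) = 8640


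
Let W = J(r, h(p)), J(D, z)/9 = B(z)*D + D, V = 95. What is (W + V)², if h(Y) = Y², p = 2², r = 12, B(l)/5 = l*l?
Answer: 19166464249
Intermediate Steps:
B(l) = 5*l² (B(l) = 5*(l*l) = 5*l²)
p = 4
J(D, z) = 9*D + 45*D*z² (J(D, z) = 9*((5*z²)*D + D) = 9*(5*D*z² + D) = 9*(D + 5*D*z²) = 9*D + 45*D*z²)
W = 138348 (W = 9*12*(1 + 5*(4²)²) = 9*12*(1 + 5*16²) = 9*12*(1 + 5*256) = 9*12*(1 + 1280) = 9*12*1281 = 138348)
(W + V)² = (138348 + 95)² = 138443² = 19166464249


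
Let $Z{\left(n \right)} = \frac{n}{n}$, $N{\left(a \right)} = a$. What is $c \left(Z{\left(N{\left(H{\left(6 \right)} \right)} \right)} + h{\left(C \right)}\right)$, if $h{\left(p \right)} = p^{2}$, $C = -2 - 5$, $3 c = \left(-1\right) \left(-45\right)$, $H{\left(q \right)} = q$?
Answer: $750$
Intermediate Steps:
$Z{\left(n \right)} = 1$
$c = 15$ ($c = \frac{\left(-1\right) \left(-45\right)}{3} = \frac{1}{3} \cdot 45 = 15$)
$C = -7$ ($C = -2 - 5 = -7$)
$c \left(Z{\left(N{\left(H{\left(6 \right)} \right)} \right)} + h{\left(C \right)}\right) = 15 \left(1 + \left(-7\right)^{2}\right) = 15 \left(1 + 49\right) = 15 \cdot 50 = 750$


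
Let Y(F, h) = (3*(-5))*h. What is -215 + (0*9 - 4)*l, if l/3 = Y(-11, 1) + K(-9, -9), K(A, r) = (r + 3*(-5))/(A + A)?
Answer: -51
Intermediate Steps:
Y(F, h) = -15*h
K(A, r) = (-15 + r)/(2*A) (K(A, r) = (r - 15)/((2*A)) = (-15 + r)*(1/(2*A)) = (-15 + r)/(2*A))
l = -41 (l = 3*(-15*1 + (1/2)*(-15 - 9)/(-9)) = 3*(-15 + (1/2)*(-1/9)*(-24)) = 3*(-15 + 4/3) = 3*(-41/3) = -41)
-215 + (0*9 - 4)*l = -215 + (0*9 - 4)*(-41) = -215 + (0 - 4)*(-41) = -215 - 4*(-41) = -215 + 164 = -51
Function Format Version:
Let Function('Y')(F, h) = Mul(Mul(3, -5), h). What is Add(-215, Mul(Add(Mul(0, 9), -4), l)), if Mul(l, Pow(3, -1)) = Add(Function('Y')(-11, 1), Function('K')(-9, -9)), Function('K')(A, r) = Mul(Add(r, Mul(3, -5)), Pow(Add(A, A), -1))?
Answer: -51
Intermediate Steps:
Function('Y')(F, h) = Mul(-15, h)
Function('K')(A, r) = Mul(Rational(1, 2), Pow(A, -1), Add(-15, r)) (Function('K')(A, r) = Mul(Add(r, -15), Pow(Mul(2, A), -1)) = Mul(Add(-15, r), Mul(Rational(1, 2), Pow(A, -1))) = Mul(Rational(1, 2), Pow(A, -1), Add(-15, r)))
l = -41 (l = Mul(3, Add(Mul(-15, 1), Mul(Rational(1, 2), Pow(-9, -1), Add(-15, -9)))) = Mul(3, Add(-15, Mul(Rational(1, 2), Rational(-1, 9), -24))) = Mul(3, Add(-15, Rational(4, 3))) = Mul(3, Rational(-41, 3)) = -41)
Add(-215, Mul(Add(Mul(0, 9), -4), l)) = Add(-215, Mul(Add(Mul(0, 9), -4), -41)) = Add(-215, Mul(Add(0, -4), -41)) = Add(-215, Mul(-4, -41)) = Add(-215, 164) = -51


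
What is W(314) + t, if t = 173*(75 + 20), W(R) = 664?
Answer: 17099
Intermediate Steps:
t = 16435 (t = 173*95 = 16435)
W(314) + t = 664 + 16435 = 17099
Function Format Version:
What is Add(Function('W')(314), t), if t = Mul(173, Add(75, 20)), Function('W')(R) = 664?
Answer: 17099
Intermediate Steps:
t = 16435 (t = Mul(173, 95) = 16435)
Add(Function('W')(314), t) = Add(664, 16435) = 17099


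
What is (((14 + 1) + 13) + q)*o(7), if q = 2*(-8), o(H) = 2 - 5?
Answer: -36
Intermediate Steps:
o(H) = -3
q = -16
(((14 + 1) + 13) + q)*o(7) = (((14 + 1) + 13) - 16)*(-3) = ((15 + 13) - 16)*(-3) = (28 - 16)*(-3) = 12*(-3) = -36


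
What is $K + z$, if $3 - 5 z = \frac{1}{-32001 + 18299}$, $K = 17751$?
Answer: $\frac{1216162117}{68510} \approx 17752.0$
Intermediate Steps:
$z = \frac{41107}{68510}$ ($z = \frac{3}{5} - \frac{1}{5 \left(-32001 + 18299\right)} = \frac{3}{5} - \frac{1}{5 \left(-13702\right)} = \frac{3}{5} - - \frac{1}{68510} = \frac{3}{5} + \frac{1}{68510} = \frac{41107}{68510} \approx 0.60001$)
$K + z = 17751 + \frac{41107}{68510} = \frac{1216162117}{68510}$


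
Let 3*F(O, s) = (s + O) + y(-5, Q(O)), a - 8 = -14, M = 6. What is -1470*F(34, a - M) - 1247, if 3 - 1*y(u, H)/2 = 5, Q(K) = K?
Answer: -10067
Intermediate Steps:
a = -6 (a = 8 - 14 = -6)
y(u, H) = -4 (y(u, H) = 6 - 2*5 = 6 - 10 = -4)
F(O, s) = -4/3 + O/3 + s/3 (F(O, s) = ((s + O) - 4)/3 = ((O + s) - 4)/3 = (-4 + O + s)/3 = -4/3 + O/3 + s/3)
-1470*F(34, a - M) - 1247 = -1470*(-4/3 + (⅓)*34 + (-6 - 1*6)/3) - 1247 = -1470*(-4/3 + 34/3 + (-6 - 6)/3) - 1247 = -1470*(-4/3 + 34/3 + (⅓)*(-12)) - 1247 = -1470*(-4/3 + 34/3 - 4) - 1247 = -1470*6 - 1247 = -8820 - 1247 = -10067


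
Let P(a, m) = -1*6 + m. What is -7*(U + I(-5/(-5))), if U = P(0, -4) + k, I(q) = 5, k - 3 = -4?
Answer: 42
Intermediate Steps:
P(a, m) = -6 + m
k = -1 (k = 3 - 4 = -1)
U = -11 (U = (-6 - 4) - 1 = -10 - 1 = -11)
-7*(U + I(-5/(-5))) = -7*(-11 + 5) = -7*(-6) = 42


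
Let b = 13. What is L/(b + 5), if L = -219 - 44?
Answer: -263/18 ≈ -14.611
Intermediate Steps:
L = -263
L/(b + 5) = -263/(13 + 5) = -263/18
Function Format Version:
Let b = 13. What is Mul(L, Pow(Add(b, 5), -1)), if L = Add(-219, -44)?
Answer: Rational(-263, 18) ≈ -14.611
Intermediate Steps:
L = -263
Mul(L, Pow(Add(b, 5), -1)) = Mul(-263, Pow(Add(13, 5), -1)) = Mul(-263, Pow(18, -1)) = Mul(-263, Rational(1, 18)) = Rational(-263, 18)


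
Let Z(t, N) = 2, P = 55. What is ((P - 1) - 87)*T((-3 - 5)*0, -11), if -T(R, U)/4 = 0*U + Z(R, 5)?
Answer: 264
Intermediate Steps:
T(R, U) = -8 (T(R, U) = -4*(0*U + 2) = -4*(0 + 2) = -4*2 = -8)
((P - 1) - 87)*T((-3 - 5)*0, -11) = ((55 - 1) - 87)*(-8) = (54 - 87)*(-8) = -33*(-8) = 264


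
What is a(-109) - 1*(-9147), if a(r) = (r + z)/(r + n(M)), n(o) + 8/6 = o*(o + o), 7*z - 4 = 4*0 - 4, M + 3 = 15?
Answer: 4875024/533 ≈ 9146.4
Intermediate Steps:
M = 12 (M = -3 + 15 = 12)
z = 0 (z = 4/7 + (4*0 - 4)/7 = 4/7 + (0 - 4)/7 = 4/7 + (1/7)*(-4) = 4/7 - 4/7 = 0)
n(o) = -4/3 + 2*o**2 (n(o) = -4/3 + o*(o + o) = -4/3 + o*(2*o) = -4/3 + 2*o**2)
a(r) = r/(860/3 + r) (a(r) = (r + 0)/(r + (-4/3 + 2*12**2)) = r/(r + (-4/3 + 2*144)) = r/(r + (-4/3 + 288)) = r/(r + 860/3) = r/(860/3 + r))
a(-109) - 1*(-9147) = 3*(-109)/(860 + 3*(-109)) - 1*(-9147) = 3*(-109)/(860 - 327) + 9147 = 3*(-109)/533 + 9147 = 3*(-109)*(1/533) + 9147 = -327/533 + 9147 = 4875024/533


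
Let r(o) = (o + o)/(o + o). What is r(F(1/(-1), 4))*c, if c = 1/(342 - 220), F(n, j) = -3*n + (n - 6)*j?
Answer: 1/122 ≈ 0.0081967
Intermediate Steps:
F(n, j) = -3*n + j*(-6 + n) (F(n, j) = -3*n + (-6 + n)*j = -3*n + j*(-6 + n))
c = 1/122 ≈ 0.0081967
r(o) = 1 (r(o) = (2*o)/((2*o)) = (2*o)*(1/(2*o)) = 1)
r(F(1/(-1), 4))*c = 1*(1/122) = 1/122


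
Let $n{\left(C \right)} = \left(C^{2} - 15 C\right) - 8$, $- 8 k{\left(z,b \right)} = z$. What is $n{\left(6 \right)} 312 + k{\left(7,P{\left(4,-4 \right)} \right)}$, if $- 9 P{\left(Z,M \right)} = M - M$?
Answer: $- \frac{154759}{8} \approx -19345.0$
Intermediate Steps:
$P{\left(Z,M \right)} = 0$ ($P{\left(Z,M \right)} = - \frac{M - M}{9} = \left(- \frac{1}{9}\right) 0 = 0$)
$k{\left(z,b \right)} = - \frac{z}{8}$
$n{\left(C \right)} = -8 + C^{2} - 15 C$
$n{\left(6 \right)} 312 + k{\left(7,P{\left(4,-4 \right)} \right)} = \left(-8 + 6^{2} - 90\right) 312 - \frac{7}{8} = \left(-8 + 36 - 90\right) 312 - \frac{7}{8} = \left(-62\right) 312 - \frac{7}{8} = -19344 - \frac{7}{8} = - \frac{154759}{8}$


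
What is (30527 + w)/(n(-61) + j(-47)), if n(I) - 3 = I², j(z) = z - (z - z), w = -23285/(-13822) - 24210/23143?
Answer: 9765258735877/1176208121642 ≈ 8.3023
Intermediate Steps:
w = 204254135/319882546 (w = -23285*(-1/13822) - 24210*1/23143 = 23285/13822 - 24210/23143 = 204254135/319882546 ≈ 0.63853)
j(z) = z (j(z) = z - 1*0 = z + 0 = z)
n(I) = 3 + I²
(30527 + w)/(n(-61) + j(-47)) = (30527 + 204254135/319882546)/((3 + (-61)²) - 47) = 9765258735877/(319882546*((3 + 3721) - 47)) = 9765258735877/(319882546*(3724 - 47)) = (9765258735877/319882546)/3677 = (9765258735877/319882546)*(1/3677) = 9765258735877/1176208121642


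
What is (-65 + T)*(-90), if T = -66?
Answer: 11790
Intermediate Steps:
(-65 + T)*(-90) = (-65 - 66)*(-90) = -131*(-90) = 11790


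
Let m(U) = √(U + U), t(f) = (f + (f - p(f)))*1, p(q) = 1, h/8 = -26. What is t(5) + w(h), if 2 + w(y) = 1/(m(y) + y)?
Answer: 1469/210 - I*√26/10920 ≈ 6.9952 - 0.00046694*I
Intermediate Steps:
h = -208 (h = 8*(-26) = -208)
t(f) = -1 + 2*f (t(f) = (f + (f - 1*1))*1 = (f + (f - 1))*1 = (f + (-1 + f))*1 = (-1 + 2*f)*1 = -1 + 2*f)
m(U) = √2*√U (m(U) = √(2*U) = √2*√U)
w(y) = -2 + 1/(y + √2*√y) (w(y) = -2 + 1/(√2*√y + y) = -2 + 1/(y + √2*√y))
t(5) + w(h) = (-1 + 2*5) + (1 - 2*(-208) - 2*√2*√(-208))/(-208 + √2*√(-208)) = (-1 + 10) + (1 + 416 - 2*√2*4*I*√13)/(-208 + √2*(4*I*√13)) = 9 + (1 + 416 - 8*I*√26)/(-208 + 4*I*√26) = 9 + (417 - 8*I*√26)/(-208 + 4*I*√26)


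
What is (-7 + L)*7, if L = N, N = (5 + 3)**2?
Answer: 399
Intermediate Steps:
N = 64 (N = 8**2 = 64)
L = 64
(-7 + L)*7 = (-7 + 64)*7 = 57*7 = 399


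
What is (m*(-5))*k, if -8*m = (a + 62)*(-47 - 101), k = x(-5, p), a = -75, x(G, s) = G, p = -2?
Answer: -12025/2 ≈ -6012.5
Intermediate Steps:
k = -5
m = -481/2 (m = -(-75 + 62)*(-47 - 101)/8 = -(-13)*(-148)/8 = -⅛*1924 = -481/2 ≈ -240.50)
(m*(-5))*k = -481/2*(-5)*(-5) = (2405/2)*(-5) = -12025/2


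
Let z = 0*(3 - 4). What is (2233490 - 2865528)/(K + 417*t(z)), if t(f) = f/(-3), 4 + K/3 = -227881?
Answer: 632038/683655 ≈ 0.92450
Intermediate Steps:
K = -683655 (K = -12 + 3*(-227881) = -12 - 683643 = -683655)
z = 0 (z = 0*(-1) = 0)
t(f) = -f/3 (t(f) = f*(-⅓) = -f/3)
(2233490 - 2865528)/(K + 417*t(z)) = (2233490 - 2865528)/(-683655 + 417*(-⅓*0)) = -632038/(-683655 + 417*0) = -632038/(-683655 + 0) = -632038/(-683655) = -632038*(-1/683655) = 632038/683655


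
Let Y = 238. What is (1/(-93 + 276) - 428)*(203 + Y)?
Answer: -11513481/61 ≈ -1.8875e+5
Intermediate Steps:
(1/(-93 + 276) - 428)*(203 + Y) = (1/(-93 + 276) - 428)*(203 + 238) = (1/183 - 428)*441 = -78323/183*441 = -11513481/61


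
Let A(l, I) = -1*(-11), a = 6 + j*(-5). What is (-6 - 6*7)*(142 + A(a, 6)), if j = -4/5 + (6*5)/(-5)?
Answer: -7344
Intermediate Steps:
j = -34/5 (j = -4*⅕ + 30*(-⅕) = -⅘ - 6 = -34/5 ≈ -6.8000)
a = 40 (a = 6 - 34/5*(-5) = 6 + 34 = 40)
A(l, I) = 11
(-6 - 6*7)*(142 + A(a, 6)) = (-6 - 6*7)*(142 + 11) = (-6 - 42)*153 = -48*153 = -7344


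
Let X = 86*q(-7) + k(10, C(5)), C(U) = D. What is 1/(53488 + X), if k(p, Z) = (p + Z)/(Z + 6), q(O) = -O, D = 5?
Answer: 11/595005 ≈ 1.8487e-5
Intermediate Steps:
C(U) = 5
k(p, Z) = (Z + p)/(6 + Z)
X = 6637/11 (X = 86*(-1*(-7)) + (5 + 10)/(6 + 5) = 86*7 + 15/11 = 602 + (1/11)*15 = 602 + 15/11 = 6637/11 ≈ 603.36)
1/(53488 + X) = 1/(53488 + 6637/11) = 1/(595005/11) = 11/595005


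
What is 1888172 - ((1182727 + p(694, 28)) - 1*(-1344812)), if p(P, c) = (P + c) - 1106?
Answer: -638983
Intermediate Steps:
p(P, c) = -1106 + P + c
1888172 - ((1182727 + p(694, 28)) - 1*(-1344812)) = 1888172 - ((1182727 + (-1106 + 694 + 28)) - 1*(-1344812)) = 1888172 - ((1182727 - 384) + 1344812) = 1888172 - (1182343 + 1344812) = 1888172 - 1*2527155 = 1888172 - 2527155 = -638983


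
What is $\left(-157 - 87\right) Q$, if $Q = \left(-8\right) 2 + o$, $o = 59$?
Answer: $-10492$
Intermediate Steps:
$Q = 43$ ($Q = \left(-8\right) 2 + 59 = -16 + 59 = 43$)
$\left(-157 - 87\right) Q = \left(-157 - 87\right) 43 = \left(-244\right) 43 = -10492$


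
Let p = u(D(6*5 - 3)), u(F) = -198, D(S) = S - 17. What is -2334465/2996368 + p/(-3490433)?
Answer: -8147700392481/10458621747344 ≈ -0.77904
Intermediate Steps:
D(S) = -17 + S
p = -198
-2334465/2996368 + p/(-3490433) = -2334465/2996368 - 198/(-3490433) = -2334465*1/2996368 - 198*(-1/3490433) = -2334465/2996368 + 198/3490433 = -8147700392481/10458621747344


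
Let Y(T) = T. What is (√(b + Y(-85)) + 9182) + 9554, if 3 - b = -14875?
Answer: 18736 + √14793 ≈ 18858.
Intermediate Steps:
b = 14878 (b = 3 - 1*(-14875) = 3 + 14875 = 14878)
(√(b + Y(-85)) + 9182) + 9554 = (√(14878 - 85) + 9182) + 9554 = (√14793 + 9182) + 9554 = (9182 + √14793) + 9554 = 18736 + √14793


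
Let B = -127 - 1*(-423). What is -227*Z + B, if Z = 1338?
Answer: -303430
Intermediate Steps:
B = 296 (B = -127 + 423 = 296)
-227*Z + B = -227*1338 + 296 = -303726 + 296 = -303430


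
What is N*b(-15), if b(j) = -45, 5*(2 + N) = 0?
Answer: 90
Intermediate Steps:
N = -2 (N = -2 + (⅕)*0 = -2 + 0 = -2)
N*b(-15) = -2*(-45) = 90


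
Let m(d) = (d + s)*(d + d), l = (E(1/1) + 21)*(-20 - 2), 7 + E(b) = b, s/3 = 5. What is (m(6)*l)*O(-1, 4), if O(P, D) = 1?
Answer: -83160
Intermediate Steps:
s = 15 (s = 3*5 = 15)
E(b) = -7 + b
l = -330 (l = ((-7 + 1/1) + 21)*(-20 - 2) = ((-7 + 1) + 21)*(-22) = (-6 + 21)*(-22) = 15*(-22) = -330)
m(d) = 2*d*(15 + d) (m(d) = (d + 15)*(d + d) = (15 + d)*(2*d) = 2*d*(15 + d))
(m(6)*l)*O(-1, 4) = ((2*6*(15 + 6))*(-330))*1 = ((2*6*21)*(-330))*1 = (252*(-330))*1 = -83160*1 = -83160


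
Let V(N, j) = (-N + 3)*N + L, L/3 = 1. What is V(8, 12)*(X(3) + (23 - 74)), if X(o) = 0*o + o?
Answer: 1776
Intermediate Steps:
L = 3 (L = 3*1 = 3)
X(o) = o (X(o) = 0 + o = o)
V(N, j) = 3 + N*(3 - N) (V(N, j) = (-N + 3)*N + 3 = (3 - N)*N + 3 = N*(3 - N) + 3 = 3 + N*(3 - N))
V(8, 12)*(X(3) + (23 - 74)) = (3 - 1*8² + 3*8)*(3 + (23 - 74)) = (3 - 1*64 + 24)*(3 - 51) = (3 - 64 + 24)*(-48) = -37*(-48) = 1776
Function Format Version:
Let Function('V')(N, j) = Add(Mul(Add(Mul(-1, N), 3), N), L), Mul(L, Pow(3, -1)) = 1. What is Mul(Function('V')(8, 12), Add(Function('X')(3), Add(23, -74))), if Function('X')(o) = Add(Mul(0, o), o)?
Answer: 1776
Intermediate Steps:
L = 3 (L = Mul(3, 1) = 3)
Function('X')(o) = o (Function('X')(o) = Add(0, o) = o)
Function('V')(N, j) = Add(3, Mul(N, Add(3, Mul(-1, N)))) (Function('V')(N, j) = Add(Mul(Add(Mul(-1, N), 3), N), 3) = Add(Mul(Add(3, Mul(-1, N)), N), 3) = Add(Mul(N, Add(3, Mul(-1, N))), 3) = Add(3, Mul(N, Add(3, Mul(-1, N)))))
Mul(Function('V')(8, 12), Add(Function('X')(3), Add(23, -74))) = Mul(Add(3, Mul(-1, Pow(8, 2)), Mul(3, 8)), Add(3, Add(23, -74))) = Mul(Add(3, Mul(-1, 64), 24), Add(3, -51)) = Mul(Add(3, -64, 24), -48) = Mul(-37, -48) = 1776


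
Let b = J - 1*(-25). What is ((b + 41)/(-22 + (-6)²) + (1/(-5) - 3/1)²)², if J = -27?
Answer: 20784481/122500 ≈ 169.67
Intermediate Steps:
b = -2 (b = -27 - 1*(-25) = -27 + 25 = -2)
((b + 41)/(-22 + (-6)²) + (1/(-5) - 3/1)²)² = ((-2 + 41)/(-22 + (-6)²) + (1/(-5) - 3/1)²)² = (39/(-22 + 36) + (1*(-⅕) - 3*1)²)² = (39/14 + (-⅕ - 3)²)² = (39*(1/14) + (-16/5)²)² = (39/14 + 256/25)² = (4559/350)² = 20784481/122500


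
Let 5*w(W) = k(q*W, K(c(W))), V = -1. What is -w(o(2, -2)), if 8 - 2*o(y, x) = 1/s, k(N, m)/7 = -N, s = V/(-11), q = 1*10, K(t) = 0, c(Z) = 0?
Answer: -21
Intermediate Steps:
q = 10
s = 1/11 (s = -1/(-11) = -1*(-1/11) = 1/11 ≈ 0.090909)
k(N, m) = -7*N (k(N, m) = 7*(-N) = -7*N)
o(y, x) = -3/2 (o(y, x) = 4 - 1/(2*1/11) = 4 - 1/2*11 = 4 - 11/2 = -3/2)
w(W) = -14*W (w(W) = (-70*W)/5 = -14*W)
-w(o(2, -2)) = -(-14)*(-3)/2 = -1*21 = -21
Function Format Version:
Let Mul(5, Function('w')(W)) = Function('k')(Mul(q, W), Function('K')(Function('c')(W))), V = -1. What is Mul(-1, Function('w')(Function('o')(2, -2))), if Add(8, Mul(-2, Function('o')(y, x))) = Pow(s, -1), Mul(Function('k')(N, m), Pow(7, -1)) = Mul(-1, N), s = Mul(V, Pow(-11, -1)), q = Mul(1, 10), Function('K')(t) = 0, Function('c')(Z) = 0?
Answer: -21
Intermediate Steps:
q = 10
s = Rational(1, 11) (s = Mul(-1, Pow(-11, -1)) = Mul(-1, Rational(-1, 11)) = Rational(1, 11) ≈ 0.090909)
Function('k')(N, m) = Mul(-7, N) (Function('k')(N, m) = Mul(7, Mul(-1, N)) = Mul(-7, N))
Function('o')(y, x) = Rational(-3, 2) (Function('o')(y, x) = Add(4, Mul(Rational(-1, 2), Pow(Rational(1, 11), -1))) = Add(4, Mul(Rational(-1, 2), 11)) = Add(4, Rational(-11, 2)) = Rational(-3, 2))
Function('w')(W) = Mul(-14, W) (Function('w')(W) = Mul(Rational(1, 5), Mul(-7, Mul(10, W))) = Mul(Rational(1, 5), Mul(-70, W)) = Mul(-14, W))
Mul(-1, Function('w')(Function('o')(2, -2))) = Mul(-1, Mul(-14, Rational(-3, 2))) = Mul(-1, 21) = -21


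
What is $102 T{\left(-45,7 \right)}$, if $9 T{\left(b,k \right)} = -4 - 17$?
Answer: $-238$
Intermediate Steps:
$T{\left(b,k \right)} = - \frac{7}{3}$ ($T{\left(b,k \right)} = \frac{-4 - 17}{9} = \frac{1}{9} \left(-21\right) = - \frac{7}{3}$)
$102 T{\left(-45,7 \right)} = 102 \left(- \frac{7}{3}\right) = -238$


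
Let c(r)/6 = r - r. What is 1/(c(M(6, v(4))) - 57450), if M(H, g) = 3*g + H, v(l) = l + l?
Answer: -1/57450 ≈ -1.7406e-5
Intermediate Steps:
v(l) = 2*l
M(H, g) = H + 3*g
c(r) = 0 (c(r) = 6*(r - r) = 6*0 = 0)
1/(c(M(6, v(4))) - 57450) = 1/(0 - 57450) = 1/(-57450) = -1/57450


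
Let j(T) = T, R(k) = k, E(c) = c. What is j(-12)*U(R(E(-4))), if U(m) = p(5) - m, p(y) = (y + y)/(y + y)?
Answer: -60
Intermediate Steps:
p(y) = 1 (p(y) = (2*y)/((2*y)) = (2*y)*(1/(2*y)) = 1)
U(m) = 1 - m
j(-12)*U(R(E(-4))) = -12*(1 - 1*(-4)) = -12*(1 + 4) = -12*5 = -60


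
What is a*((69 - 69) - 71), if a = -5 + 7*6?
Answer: -2627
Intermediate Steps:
a = 37 (a = -5 + 42 = 37)
a*((69 - 69) - 71) = 37*((69 - 69) - 71) = 37*(0 - 71) = 37*(-71) = -2627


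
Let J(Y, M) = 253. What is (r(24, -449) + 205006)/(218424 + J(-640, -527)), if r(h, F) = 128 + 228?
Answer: 205362/218677 ≈ 0.93911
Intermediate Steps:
r(h, F) = 356
(r(24, -449) + 205006)/(218424 + J(-640, -527)) = (356 + 205006)/(218424 + 253) = 205362/218677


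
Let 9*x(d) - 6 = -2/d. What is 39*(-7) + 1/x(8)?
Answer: -6243/23 ≈ -271.43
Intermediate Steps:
x(d) = 2/3 - 2/(9*d) (x(d) = 2/3 + (-2/d)/9 = 2/3 - 2/(9*d))
39*(-7) + 1/x(8) = 39*(-7) + 1/((2/9)*(-1 + 3*8)/8) = -273 + 1/((2/9)*(1/8)*(-1 + 24)) = -273 + 1/((2/9)*(1/8)*23) = -273 + 1/(23/36) = -273 + 36/23 = -6243/23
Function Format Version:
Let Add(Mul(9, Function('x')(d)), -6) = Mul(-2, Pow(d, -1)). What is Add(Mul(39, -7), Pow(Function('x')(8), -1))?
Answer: Rational(-6243, 23) ≈ -271.43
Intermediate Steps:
Function('x')(d) = Add(Rational(2, 3), Mul(Rational(-2, 9), Pow(d, -1))) (Function('x')(d) = Add(Rational(2, 3), Mul(Rational(1, 9), Mul(-2, Pow(d, -1)))) = Add(Rational(2, 3), Mul(Rational(-2, 9), Pow(d, -1))))
Add(Mul(39, -7), Pow(Function('x')(8), -1)) = Add(Mul(39, -7), Pow(Mul(Rational(2, 9), Pow(8, -1), Add(-1, Mul(3, 8))), -1)) = Add(-273, Pow(Mul(Rational(2, 9), Rational(1, 8), Add(-1, 24)), -1)) = Add(-273, Pow(Mul(Rational(2, 9), Rational(1, 8), 23), -1)) = Add(-273, Pow(Rational(23, 36), -1)) = Add(-273, Rational(36, 23)) = Rational(-6243, 23)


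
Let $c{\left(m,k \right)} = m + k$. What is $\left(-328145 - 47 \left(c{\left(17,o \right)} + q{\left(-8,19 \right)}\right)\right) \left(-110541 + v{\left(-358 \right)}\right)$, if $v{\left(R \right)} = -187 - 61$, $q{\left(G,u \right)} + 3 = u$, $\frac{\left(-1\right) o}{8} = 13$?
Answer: $35985153512$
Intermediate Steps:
$o = -104$ ($o = \left(-8\right) 13 = -104$)
$q{\left(G,u \right)} = -3 + u$
$c{\left(m,k \right)} = k + m$
$v{\left(R \right)} = -248$ ($v{\left(R \right)} = -187 - 61 = -248$)
$\left(-328145 - 47 \left(c{\left(17,o \right)} + q{\left(-8,19 \right)}\right)\right) \left(-110541 + v{\left(-358 \right)}\right) = \left(-328145 - 47 \left(\left(-104 + 17\right) + \left(-3 + 19\right)\right)\right) \left(-110541 - 248\right) = \left(-328145 - 47 \left(-87 + 16\right)\right) \left(-110789\right) = \left(-328145 - -3337\right) \left(-110789\right) = \left(-328145 + 3337\right) \left(-110789\right) = \left(-324808\right) \left(-110789\right) = 35985153512$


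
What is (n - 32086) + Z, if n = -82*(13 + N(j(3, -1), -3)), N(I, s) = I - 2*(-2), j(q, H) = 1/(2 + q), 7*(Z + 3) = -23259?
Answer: -1288774/35 ≈ -36822.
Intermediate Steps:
Z = -23280/7 (Z = -3 + (⅐)*(-23259) = -3 - 23259/7 = -23280/7 ≈ -3325.7)
N(I, s) = 4 + I (N(I, s) = I + 4 = 4 + I)
n = -7052/5 (n = -82*(13 + (4 + 1/(2 + 3))) = -82*(13 + (4 + 1/5)) = -82*(13 + (4 + ⅕)) = -82*(13 + 21/5) = -82*86/5 = -7052/5 ≈ -1410.4)
(n - 32086) + Z = (-7052/5 - 32086) - 23280/7 = -167482/5 - 23280/7 = -1288774/35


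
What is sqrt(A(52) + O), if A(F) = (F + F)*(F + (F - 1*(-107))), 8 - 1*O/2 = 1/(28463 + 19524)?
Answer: sqrt(50568437535266)/47987 ≈ 148.19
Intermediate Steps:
O = 767790/47987 (O = 16 - 2/(28463 + 19524) = 16 - 2/47987 = 767790/47987 ≈ 16.000)
A(F) = 2*F*(107 + 2*F) (A(F) = (2*F)*(F + (F + 107)) = (2*F)*(F + (107 + F)) = (2*F)*(107 + 2*F) = 2*F*(107 + 2*F))
sqrt(A(52) + O) = sqrt(2*52*(107 + 2*52) + 767790/47987) = sqrt(2*52*(107 + 104) + 767790/47987) = sqrt(2*52*211 + 767790/47987) = sqrt(21944 + 767790/47987) = sqrt(1053794518/47987) = sqrt(50568437535266)/47987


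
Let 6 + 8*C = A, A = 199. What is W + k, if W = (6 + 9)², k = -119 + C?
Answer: 1041/8 ≈ 130.13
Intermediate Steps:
C = 193/8 (C = -¾ + (⅛)*199 = -¾ + 199/8 = 193/8 ≈ 24.125)
k = -759/8 (k = -119 + 193/8 = -759/8 ≈ -94.875)
W = 225 (W = 15² = 225)
W + k = 225 - 759/8 = 1041/8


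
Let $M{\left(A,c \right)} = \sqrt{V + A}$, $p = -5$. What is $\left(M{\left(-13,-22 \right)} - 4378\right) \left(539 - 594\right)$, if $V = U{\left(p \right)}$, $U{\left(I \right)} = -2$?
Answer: $240790 - 55 i \sqrt{15} \approx 2.4079 \cdot 10^{5} - 213.01 i$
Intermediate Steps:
$V = -2$
$M{\left(A,c \right)} = \sqrt{-2 + A}$
$\left(M{\left(-13,-22 \right)} - 4378\right) \left(539 - 594\right) = \left(\sqrt{-2 - 13} - 4378\right) \left(539 - 594\right) = \left(\sqrt{-15} - 4378\right) \left(-55\right) = \left(i \sqrt{15} - 4378\right) \left(-55\right) = \left(-4378 + i \sqrt{15}\right) \left(-55\right) = 240790 - 55 i \sqrt{15}$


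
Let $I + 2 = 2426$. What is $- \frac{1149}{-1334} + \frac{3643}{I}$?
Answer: $\frac{3822469}{1616808} \approx 2.3642$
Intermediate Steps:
$I = 2424$ ($I = -2 + 2426 = 2424$)
$- \frac{1149}{-1334} + \frac{3643}{I} = - \frac{1149}{-1334} + \frac{3643}{2424} = \left(-1149\right) \left(- \frac{1}{1334}\right) + 3643 \cdot \frac{1}{2424} = \frac{1149}{1334} + \frac{3643}{2424} = \frac{3822469}{1616808}$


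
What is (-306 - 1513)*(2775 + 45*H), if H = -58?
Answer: -300135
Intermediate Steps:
(-306 - 1513)*(2775 + 45*H) = (-306 - 1513)*(2775 + 45*(-58)) = -1819*(2775 - 2610) = -1819*165 = -300135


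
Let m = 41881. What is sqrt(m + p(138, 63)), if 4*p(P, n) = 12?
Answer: 2*sqrt(10471) ≈ 204.66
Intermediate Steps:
p(P, n) = 3 (p(P, n) = (1/4)*12 = 3)
sqrt(m + p(138, 63)) = sqrt(41881 + 3) = sqrt(41884) = 2*sqrt(10471)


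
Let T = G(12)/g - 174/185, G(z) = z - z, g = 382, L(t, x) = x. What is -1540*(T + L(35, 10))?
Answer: -516208/37 ≈ -13952.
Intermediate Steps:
G(z) = 0
T = -174/185 (T = 0/382 - 174/185 = 0*(1/382) - 174*1/185 = 0 - 174/185 = -174/185 ≈ -0.94054)
-1540*(T + L(35, 10)) = -1540*(-174/185 + 10) = -1540*1676/185 = -516208/37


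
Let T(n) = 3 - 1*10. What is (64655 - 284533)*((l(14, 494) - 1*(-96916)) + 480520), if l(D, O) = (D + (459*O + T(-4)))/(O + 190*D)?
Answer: -200249479616283/1577 ≈ -1.2698e+11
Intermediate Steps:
T(n) = -7 (T(n) = 3 - 10 = -7)
l(D, O) = (-7 + D + 459*O)/(O + 190*D) (l(D, O) = (D + (459*O - 7))/(O + 190*D) = (D + (-7 + 459*O))/(O + 190*D) = (-7 + D + 459*O)/(O + 190*D))
(64655 - 284533)*((l(14, 494) - 1*(-96916)) + 480520) = (64655 - 284533)*(((-7 + 14 + 459*494)/(494 + 190*14) - 1*(-96916)) + 480520) = -219878*(((-7 + 14 + 226746)/(494 + 2660) + 96916) + 480520) = -219878*((226753/3154 + 96916) + 480520) = -219878*(305899817/3154 + 480520) = -219878*1821459897/3154 = -200249479616283/1577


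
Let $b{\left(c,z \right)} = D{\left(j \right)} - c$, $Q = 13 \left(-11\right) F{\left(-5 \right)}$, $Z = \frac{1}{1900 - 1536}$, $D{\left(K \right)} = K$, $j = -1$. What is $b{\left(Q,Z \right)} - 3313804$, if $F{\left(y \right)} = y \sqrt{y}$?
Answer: $-3313805 - 715 i \sqrt{5} \approx -3.3138 \cdot 10^{6} - 1598.8 i$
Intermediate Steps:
$Z = \frac{1}{364} \approx 0.0027473$
$F{\left(y \right)} = y^{\frac{3}{2}}$
$Q = 715 i \sqrt{5}$ ($Q = 13 \left(-11\right) \left(-5\right)^{\frac{3}{2}} = - 143 \left(- 5 i \sqrt{5}\right) = 715 i \sqrt{5} \approx 1598.8 i$)
$b{\left(c,z \right)} = -1 - c$
$b{\left(Q,Z \right)} - 3313804 = \left(-1 - 715 i \sqrt{5}\right) - 3313804 = -3313805 - 715 i \sqrt{5}$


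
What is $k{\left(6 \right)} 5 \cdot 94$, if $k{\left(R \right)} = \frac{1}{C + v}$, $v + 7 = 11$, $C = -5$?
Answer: $-470$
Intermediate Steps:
$v = 4$ ($v = -7 + 11 = 4$)
$k{\left(R \right)} = -1$ ($k{\left(R \right)} = \frac{1}{-5 + 4} = \frac{1}{-1} = -1$)
$k{\left(6 \right)} 5 \cdot 94 = \left(-1\right) 5 \cdot 94 = \left(-5\right) 94 = -470$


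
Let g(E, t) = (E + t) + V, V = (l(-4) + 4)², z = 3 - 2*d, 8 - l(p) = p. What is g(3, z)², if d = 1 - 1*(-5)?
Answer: 62500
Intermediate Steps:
l(p) = 8 - p
d = 6 (d = 1 + 5 = 6)
z = -9 (z = 3 - 2*6 = 3 - 12 = -9)
V = 256 (V = ((8 - 1*(-4)) + 4)² = ((8 + 4) + 4)² = (12 + 4)² = 16² = 256)
g(E, t) = 256 + E + t (g(E, t) = (E + t) + 256 = 256 + E + t)
g(3, z)² = (256 + 3 - 9)² = 250² = 62500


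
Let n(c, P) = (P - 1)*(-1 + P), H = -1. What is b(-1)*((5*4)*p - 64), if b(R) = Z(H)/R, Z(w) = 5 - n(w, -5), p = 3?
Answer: -124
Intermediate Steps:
n(c, P) = (-1 + P)² (n(c, P) = (-1 + P)*(-1 + P) = (-1 + P)²)
Z(w) = -31 (Z(w) = 5 - (-1 - 5)² = 5 - 1*(-6)² = 5 - 1*36 = 5 - 36 = -31)
b(R) = -31/R
b(-1)*((5*4)*p - 64) = (-31/(-1))*((5*4)*3 - 64) = (-31*(-1))*(20*3 - 64) = 31*(60 - 64) = 31*(-4) = -124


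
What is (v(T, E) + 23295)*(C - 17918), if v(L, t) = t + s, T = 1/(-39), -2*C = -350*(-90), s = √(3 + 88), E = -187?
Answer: -778000144 - 33668*√91 ≈ -7.7832e+8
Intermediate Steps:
s = √91 ≈ 9.5394
C = -15750 (C = -(-175)*(-90) = -½*31500 = -15750)
T = -1/39 ≈ -0.025641
v(L, t) = t + √91
(v(T, E) + 23295)*(C - 17918) = ((-187 + √91) + 23295)*(-15750 - 17918) = (23108 + √91)*(-33668) = -778000144 - 33668*√91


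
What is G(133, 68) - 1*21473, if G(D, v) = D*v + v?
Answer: -12361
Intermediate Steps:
G(D, v) = v + D*v
G(133, 68) - 1*21473 = 68*(1 + 133) - 1*21473 = 68*134 - 21473 = 9112 - 21473 = -12361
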